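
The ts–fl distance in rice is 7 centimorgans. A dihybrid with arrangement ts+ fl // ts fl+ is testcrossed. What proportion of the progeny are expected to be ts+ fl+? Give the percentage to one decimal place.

A map distance of 7 centimorgans corresponds to a recombination frequency of 0.070.
The F1 is ts+ fl / ts fl+, so ts+ fl+ is a recombinant gamete class with expected frequency r/2 = 0.070/2 = 0.0350.
That is 0.0350 = 3.5% of the progeny.

3.5%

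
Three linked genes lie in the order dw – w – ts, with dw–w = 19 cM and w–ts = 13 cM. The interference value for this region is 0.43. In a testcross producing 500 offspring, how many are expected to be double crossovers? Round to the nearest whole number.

Map distances give recombination frequencies of 0.190 and 0.130 for the two intervals.
With interference 0.43 (so coincidence = 0.57), expected double-crossover frequency = 0.190 × 0.130 × 0.57 = 0.01408.
Expected number = 0.01408 × 500 = 7.04 ≈ 7.

7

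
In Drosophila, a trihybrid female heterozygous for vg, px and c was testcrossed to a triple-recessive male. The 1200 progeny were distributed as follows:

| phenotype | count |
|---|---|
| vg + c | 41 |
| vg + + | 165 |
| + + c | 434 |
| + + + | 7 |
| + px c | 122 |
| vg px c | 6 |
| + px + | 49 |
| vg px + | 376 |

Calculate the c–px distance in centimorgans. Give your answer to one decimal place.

The two most frequent reciprocal classes, vg px + and + + c, are the parental types, so the F1 was vg px + / + + c.
The two rarest classes, vg px c and + + +, are the double crossovers. Comparing them with the parentals, only the c allele has switched, so c is the middle locus and the order is vg – c – px.
Crossovers in the c–px interval produce the single-crossover classes vg + + and + px c (165 + 122 = 287) plus the double crossovers (13).
RF(c–px) = (287 + 13) / 1200 = 300/1200 = 0.2500 → 25.0 centimorgans.

25.0 centimorgans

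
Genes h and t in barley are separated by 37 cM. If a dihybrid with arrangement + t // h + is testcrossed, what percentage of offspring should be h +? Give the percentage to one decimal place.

A map distance of 37 cM corresponds to a recombination frequency of 0.370.
The F1 is + t / h +, so h + is a parental gamete class with expected frequency (1 − r)/2 = 0.630/2 = 0.3150.
That is 0.3150 = 31.5% of the progeny.

31.5%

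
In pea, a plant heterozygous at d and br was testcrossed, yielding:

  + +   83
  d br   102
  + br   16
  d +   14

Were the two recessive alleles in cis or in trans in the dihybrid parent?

cis

The two most frequent classes are + + (83) and d br (102); these are the parental (non-recombinant) types.
So the F1 carried + + on one chromosome and d br on the other — the recessive alleles are on the same chromosome (cis / coupling).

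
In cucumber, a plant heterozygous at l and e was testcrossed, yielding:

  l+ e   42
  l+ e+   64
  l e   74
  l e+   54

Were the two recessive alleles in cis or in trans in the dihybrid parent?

cis

The two most frequent classes are l+ e+ (64) and l e (74); these are the parental (non-recombinant) types.
So the F1 carried l+ e+ on one chromosome and l e on the other — the recessive alleles are on the same chromosome (cis / coupling).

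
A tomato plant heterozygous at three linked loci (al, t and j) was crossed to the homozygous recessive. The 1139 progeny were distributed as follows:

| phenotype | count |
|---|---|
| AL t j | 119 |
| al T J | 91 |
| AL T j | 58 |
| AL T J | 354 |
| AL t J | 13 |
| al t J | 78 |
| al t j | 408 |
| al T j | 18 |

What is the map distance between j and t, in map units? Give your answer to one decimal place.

The two most frequent reciprocal classes, al t j and AL T J, are the parental types, so the F1 was al t j / AL T J.
The two rarest classes, al T j and AL t J, are the double crossovers. Comparing them with the parentals, only the t allele has switched, so t is the middle locus and the order is al – t – j.
Crossovers in the t–j interval produce the single-crossover classes al t J and AL T j (78 + 58 = 136) plus the double crossovers (31).
RF(t–j) = (136 + 31) / 1139 = 167/1139 = 0.1466 → 14.7 map units.

14.7 map units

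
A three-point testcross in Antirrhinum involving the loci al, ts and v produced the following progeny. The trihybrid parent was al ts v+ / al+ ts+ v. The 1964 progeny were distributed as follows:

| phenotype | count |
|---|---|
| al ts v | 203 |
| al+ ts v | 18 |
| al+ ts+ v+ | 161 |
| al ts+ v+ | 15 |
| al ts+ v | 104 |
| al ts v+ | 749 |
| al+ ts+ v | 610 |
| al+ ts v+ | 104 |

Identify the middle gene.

ts

The two rarest classes, al ts+ v+ and al+ ts v, are the double crossovers. Comparing them with the parentals, only the ts allele has switched, so ts is the middle locus and the order is al – ts – v.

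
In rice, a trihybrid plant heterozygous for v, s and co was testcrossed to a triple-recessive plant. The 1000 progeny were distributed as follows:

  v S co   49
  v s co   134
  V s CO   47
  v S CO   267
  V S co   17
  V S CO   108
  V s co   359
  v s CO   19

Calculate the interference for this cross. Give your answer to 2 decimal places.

The two most frequent reciprocal classes, V s co and v S CO, are the parental types, so the F1 was V s co / v S CO.
The two rarest classes, V S co and v s CO, are the double crossovers. Comparing them with the parentals, only the s allele has switched, so s is the middle locus and the order is v – s – co.
v–s: (242 + 36)/1000 = 0.2780; s–co: (96 + 36)/1000 = 0.1320.
Expected DCO frequency = 0.2780 × 0.1320 ≈ 0.03670; observed = 36/1000 ≈ 0.03600.
Coefficient of coincidence = 0.03600/0.03670 ≈ 0.98; interference = 1 − 0.98 = 0.02.

0.02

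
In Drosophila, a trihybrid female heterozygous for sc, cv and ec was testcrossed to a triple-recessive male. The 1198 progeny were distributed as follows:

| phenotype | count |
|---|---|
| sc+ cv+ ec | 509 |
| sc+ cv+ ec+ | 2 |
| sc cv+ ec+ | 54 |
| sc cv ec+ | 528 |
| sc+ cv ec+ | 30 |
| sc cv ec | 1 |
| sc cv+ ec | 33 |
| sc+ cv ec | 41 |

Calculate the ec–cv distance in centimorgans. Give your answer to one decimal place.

8.2 centimorgans

The two most frequent reciprocal classes, sc cv ec+ and sc+ cv+ ec, are the parental types, so the F1 was sc cv ec+ / sc+ cv+ ec.
The two rarest classes, sc cv ec and sc+ cv+ ec+, are the double crossovers. Comparing them with the parentals, only the ec allele has switched, so ec is the middle locus and the order is sc – ec – cv.
Crossovers in the ec–cv interval produce the single-crossover classes sc cv+ ec+ and sc+ cv ec (54 + 41 = 95) plus the double crossovers (3).
RF(ec–cv) = (95 + 3) / 1198 = 98/1198 = 0.0818 → 8.2 centimorgans.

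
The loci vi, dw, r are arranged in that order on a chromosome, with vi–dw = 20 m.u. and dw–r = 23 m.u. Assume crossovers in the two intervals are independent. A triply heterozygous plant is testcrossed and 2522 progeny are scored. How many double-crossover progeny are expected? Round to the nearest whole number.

Map distances give recombination frequencies of 0.200 and 0.230 for the two intervals.
With no interference, expected double-crossover frequency = 0.200 × 0.230 = 0.04600.
Expected number = 0.04600 × 2522 = 116.01 ≈ 116.

116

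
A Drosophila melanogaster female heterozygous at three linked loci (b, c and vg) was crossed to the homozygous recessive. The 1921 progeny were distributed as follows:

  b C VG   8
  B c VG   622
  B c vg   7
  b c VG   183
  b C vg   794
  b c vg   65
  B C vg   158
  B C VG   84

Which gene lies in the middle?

vg

The two most frequent reciprocal classes, B c VG and b C vg, are the parental types, so the F1 was B c VG / b C vg.
The two rarest classes, B c vg and b C VG, are the double crossovers. Comparing them with the parentals, only the vg allele has switched, so vg is the middle locus and the order is b – vg – c.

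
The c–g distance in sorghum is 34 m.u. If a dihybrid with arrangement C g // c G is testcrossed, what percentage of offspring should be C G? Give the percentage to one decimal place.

A map distance of 34 m.u. corresponds to a recombination frequency of 0.340.
The F1 is C g / c G, so C G is a recombinant gamete class with expected frequency r/2 = 0.340/2 = 0.1700.
That is 0.1700 = 17.0% of the progeny.

17.0%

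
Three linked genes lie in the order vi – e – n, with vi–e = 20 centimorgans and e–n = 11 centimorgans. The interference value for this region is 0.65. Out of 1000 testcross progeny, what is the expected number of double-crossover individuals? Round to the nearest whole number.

Map distances give recombination frequencies of 0.200 and 0.110 for the two intervals.
With interference 0.65 (so coincidence = 0.35), expected double-crossover frequency = 0.200 × 0.110 × 0.35 = 0.00770.
Expected number = 0.00770 × 1000 = 7.70 ≈ 8.

8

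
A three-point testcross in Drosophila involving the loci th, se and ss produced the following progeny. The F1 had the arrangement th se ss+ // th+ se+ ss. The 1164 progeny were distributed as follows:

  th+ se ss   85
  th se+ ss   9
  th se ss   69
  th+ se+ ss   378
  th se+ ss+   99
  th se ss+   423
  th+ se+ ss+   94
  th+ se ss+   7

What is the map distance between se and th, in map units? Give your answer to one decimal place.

The two rarest classes, th+ se ss+ and th se+ ss, are the double crossovers. Comparing them with the parentals, only the th allele has switched, so th is the middle locus and the order is se – th – ss.
Crossovers in the se–th interval produce the single-crossover classes th se+ ss+ and th+ se ss (99 + 85 = 184) plus the double crossovers (16).
RF(se–th) = (184 + 16) / 1164 = 200/1164 = 0.1718 → 17.2 map units.

17.2 map units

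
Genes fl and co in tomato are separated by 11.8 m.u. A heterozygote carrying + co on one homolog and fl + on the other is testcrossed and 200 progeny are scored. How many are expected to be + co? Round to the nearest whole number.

88

A map distance of 11.8 m.u. corresponds to a recombination frequency of 0.118.
The F1 is + co / fl +, so + co is a parental gamete class with expected frequency (1 − r)/2 = 0.882/2 = 0.4410.
Expected number = 0.4410 × 200 = 88.20 ≈ 88.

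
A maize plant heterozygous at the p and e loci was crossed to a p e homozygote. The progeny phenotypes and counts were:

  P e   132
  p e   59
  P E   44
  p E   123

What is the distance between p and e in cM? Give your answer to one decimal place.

The two most frequent classes, P e (132) and p E (123), are the parental types, so the F1 was P e / p E.
The recombinant classes are P E and p e: 44 + 59 = 103.
Recombination frequency = 103/358 = 0.2877 ≈ 28.8%, i.e. 28.8 cM.

28.8 cM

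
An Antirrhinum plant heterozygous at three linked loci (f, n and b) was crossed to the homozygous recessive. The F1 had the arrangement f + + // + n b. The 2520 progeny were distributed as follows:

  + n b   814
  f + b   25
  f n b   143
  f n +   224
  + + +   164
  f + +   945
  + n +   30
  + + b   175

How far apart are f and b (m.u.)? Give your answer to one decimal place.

14.4 m.u.

The two rarest classes, f + b and + n +, are the double crossovers. Comparing them with the parentals, only the b allele has switched, so b is the middle locus and the order is f – b – n.
Crossovers in the f–b interval produce the single-crossover classes + + + and f n b (164 + 143 = 307) plus the double crossovers (55).
RF(f–b) = (307 + 55) / 2520 = 362/2520 = 0.1437 → 14.4 m.u.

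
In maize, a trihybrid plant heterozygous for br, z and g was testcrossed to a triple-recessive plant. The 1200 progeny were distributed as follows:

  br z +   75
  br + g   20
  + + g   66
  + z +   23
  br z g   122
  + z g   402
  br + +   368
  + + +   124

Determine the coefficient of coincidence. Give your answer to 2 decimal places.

0.97

The two most frequent reciprocal classes, + z g and br + +, are the parental types, so the F1 was + z g / br + +.
The two rarest classes, + z + and br + g, are the double crossovers. Comparing them with the parentals, only the g allele has switched, so g is the middle locus and the order is br – g – z.
br–g: (246 + 43)/1200 = 0.2408; g–z: (141 + 43)/1200 = 0.1533.
Expected DCO frequency = 0.2408 × 0.1533 ≈ 0.03691; observed = 43/1200 ≈ 0.03583.
Coefficient of coincidence = 0.03583/0.03691 ≈ 0.97.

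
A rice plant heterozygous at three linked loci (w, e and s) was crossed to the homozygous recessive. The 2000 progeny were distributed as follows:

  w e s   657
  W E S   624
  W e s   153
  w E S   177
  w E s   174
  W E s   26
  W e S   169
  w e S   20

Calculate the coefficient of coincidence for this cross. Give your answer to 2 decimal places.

The two most frequent reciprocal classes, W E S and w e s, are the parental types, so the F1 was W E S / w e s.
The two rarest classes, W E s and w e S, are the double crossovers. Comparing them with the parentals, only the s allele has switched, so s is the middle locus and the order is e – s – w.
e–s: (343 + 46)/2000 = 0.1945; s–w: (330 + 46)/2000 = 0.1880.
Expected DCO frequency = 0.1945 × 0.1880 ≈ 0.03657; observed = 46/2000 ≈ 0.02300.
Coefficient of coincidence = 0.02300/0.03657 ≈ 0.63.

0.63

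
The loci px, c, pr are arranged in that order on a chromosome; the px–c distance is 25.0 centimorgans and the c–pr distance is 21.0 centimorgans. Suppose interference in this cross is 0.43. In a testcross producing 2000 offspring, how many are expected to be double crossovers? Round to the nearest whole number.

Map distances give recombination frequencies of 0.250 and 0.210 for the two intervals.
With interference 0.43 (so coincidence = 0.57), expected double-crossover frequency = 0.250 × 0.210 × 0.57 = 0.02993.
Expected number = 0.02993 × 2000 = 59.85 ≈ 60.

60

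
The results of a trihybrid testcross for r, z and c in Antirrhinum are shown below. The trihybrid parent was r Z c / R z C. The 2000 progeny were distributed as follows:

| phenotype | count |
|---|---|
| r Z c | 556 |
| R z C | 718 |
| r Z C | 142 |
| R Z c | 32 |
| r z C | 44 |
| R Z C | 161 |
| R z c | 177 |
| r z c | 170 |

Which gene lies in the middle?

The two rarest classes, R Z c and r z C, are the double crossovers. Comparing them with the parentals, only the r allele has switched, so r is the middle locus and the order is z – r – c.

r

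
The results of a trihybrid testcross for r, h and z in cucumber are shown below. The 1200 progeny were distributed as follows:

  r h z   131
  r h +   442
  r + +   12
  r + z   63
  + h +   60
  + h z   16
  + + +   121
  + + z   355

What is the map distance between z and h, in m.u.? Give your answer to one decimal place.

The two most frequent reciprocal classes, r h + and + + z, are the parental types, so the F1 was r h + / + + z.
The two rarest classes, r + + and + h z, are the double crossovers. Comparing them with the parentals, only the h allele has switched, so h is the middle locus and the order is r – h – z.
Crossovers in the h–z interval produce the single-crossover classes r h z and + + + (131 + 121 = 252) plus the double crossovers (28).
RF(h–z) = (252 + 28) / 1200 = 280/1200 = 0.2333 → 23.3 m.u.

23.3 m.u.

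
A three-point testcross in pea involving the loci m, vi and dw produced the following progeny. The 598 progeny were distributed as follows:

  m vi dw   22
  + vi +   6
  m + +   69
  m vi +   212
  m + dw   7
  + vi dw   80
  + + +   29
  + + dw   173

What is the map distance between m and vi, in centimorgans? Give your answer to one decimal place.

27.1 centimorgans

The two most frequent reciprocal classes, + + dw and m vi +, are the parental types, so the F1 was + + dw / m vi +.
The two rarest classes, m + dw and + vi +, are the double crossovers. Comparing them with the parentals, only the m allele has switched, so m is the middle locus and the order is dw – m – vi.
Crossovers in the m–vi interval produce the single-crossover classes + vi dw and m + + (80 + 69 = 149) plus the double crossovers (13).
RF(m–vi) = (149 + 13) / 598 = 162/598 = 0.2709 → 27.1 centimorgans.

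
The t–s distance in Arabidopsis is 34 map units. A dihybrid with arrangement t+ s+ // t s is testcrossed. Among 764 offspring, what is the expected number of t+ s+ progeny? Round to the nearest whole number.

A map distance of 34 map units corresponds to a recombination frequency of 0.340.
The F1 is t+ s+ / t s, so t+ s+ is a parental gamete class with expected frequency (1 − r)/2 = 0.660/2 = 0.3300.
Expected number = 0.3300 × 764 = 252.12 ≈ 252.

252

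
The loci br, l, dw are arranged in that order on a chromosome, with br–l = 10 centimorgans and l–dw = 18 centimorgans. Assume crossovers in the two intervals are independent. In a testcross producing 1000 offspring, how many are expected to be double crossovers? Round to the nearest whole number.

Map distances give recombination frequencies of 0.100 and 0.180 for the two intervals.
With no interference, expected double-crossover frequency = 0.100 × 0.180 = 0.01800.
Expected number = 0.01800 × 1000 = 18.00 ≈ 18.

18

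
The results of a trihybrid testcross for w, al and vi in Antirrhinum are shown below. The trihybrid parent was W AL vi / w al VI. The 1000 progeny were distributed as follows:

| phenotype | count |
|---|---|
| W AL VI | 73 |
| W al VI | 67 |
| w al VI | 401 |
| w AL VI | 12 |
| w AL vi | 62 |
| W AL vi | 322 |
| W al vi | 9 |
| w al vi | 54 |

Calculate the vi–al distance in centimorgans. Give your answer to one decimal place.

14.8 centimorgans

The two rarest classes, W al vi and w AL VI, are the double crossovers. Comparing them with the parentals, only the al allele has switched, so al is the middle locus and the order is w – al – vi.
Crossovers in the al–vi interval produce the single-crossover classes W AL VI and w al vi (73 + 54 = 127) plus the double crossovers (21).
RF(al–vi) = (127 + 21) / 1000 = 148/1000 = 0.1480 → 14.8 centimorgans.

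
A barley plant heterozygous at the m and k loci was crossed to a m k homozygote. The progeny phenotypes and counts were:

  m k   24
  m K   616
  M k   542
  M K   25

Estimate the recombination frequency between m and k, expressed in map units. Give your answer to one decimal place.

4.1 map units

The two most frequent classes, M k (542) and m K (616), are the parental types, so the F1 was M k / m K.
The recombinant classes are M K and m k: 25 + 24 = 49.
Recombination frequency = 49/1207 = 0.0406 ≈ 4.1%, i.e. 4.1 map units.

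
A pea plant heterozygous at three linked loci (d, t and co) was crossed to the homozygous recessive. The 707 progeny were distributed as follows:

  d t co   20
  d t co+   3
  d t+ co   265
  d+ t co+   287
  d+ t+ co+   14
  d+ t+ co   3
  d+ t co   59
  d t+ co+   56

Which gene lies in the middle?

d

The two most frequent reciprocal classes, d+ t co+ and d t+ co, are the parental types, so the F1 was d+ t co+ / d t+ co.
The two rarest classes, d t co+ and d+ t+ co, are the double crossovers. Comparing them with the parentals, only the d allele has switched, so d is the middle locus and the order is co – d – t.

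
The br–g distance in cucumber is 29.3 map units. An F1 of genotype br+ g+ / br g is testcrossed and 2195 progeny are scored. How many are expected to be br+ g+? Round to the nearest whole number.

A map distance of 29.3 map units corresponds to a recombination frequency of 0.293.
The F1 is br+ g+ / br g, so br+ g+ is a parental gamete class with expected frequency (1 − r)/2 = 0.707/2 = 0.3535.
Expected number = 0.3535 × 2195 = 775.93 ≈ 776.

776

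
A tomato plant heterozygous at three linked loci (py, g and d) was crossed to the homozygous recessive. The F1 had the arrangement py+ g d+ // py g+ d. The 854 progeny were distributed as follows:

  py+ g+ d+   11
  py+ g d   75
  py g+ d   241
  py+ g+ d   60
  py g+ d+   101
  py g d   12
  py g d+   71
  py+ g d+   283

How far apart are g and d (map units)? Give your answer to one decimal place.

The two rarest classes, py+ g+ d+ and py g d, are the double crossovers. Comparing them with the parentals, only the g allele has switched, so g is the middle locus and the order is py – g – d.
Crossovers in the g–d interval produce the single-crossover classes py+ g d and py g+ d+ (75 + 101 = 176) plus the double crossovers (23).
RF(g–d) = (176 + 23) / 854 = 199/854 = 0.2330 → 23.3 map units.

23.3 map units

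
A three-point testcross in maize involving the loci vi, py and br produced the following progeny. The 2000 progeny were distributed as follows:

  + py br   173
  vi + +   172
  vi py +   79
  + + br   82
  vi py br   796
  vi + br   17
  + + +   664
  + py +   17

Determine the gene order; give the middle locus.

The two most frequent reciprocal classes, + + + and vi py br, are the parental types, so the F1 was + + + / vi py br.
The two rarest classes, + py + and vi + br, are the double crossovers. Comparing them with the parentals, only the py allele has switched, so py is the middle locus and the order is br – py – vi.

py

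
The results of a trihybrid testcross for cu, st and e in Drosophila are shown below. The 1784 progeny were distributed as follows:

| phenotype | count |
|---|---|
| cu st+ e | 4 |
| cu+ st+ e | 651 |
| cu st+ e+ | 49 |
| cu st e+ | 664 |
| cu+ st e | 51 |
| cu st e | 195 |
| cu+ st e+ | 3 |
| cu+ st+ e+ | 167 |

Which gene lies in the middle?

cu

The two most frequent reciprocal classes, cu st e+ and cu+ st+ e, are the parental types, so the F1 was cu st e+ / cu+ st+ e.
The two rarest classes, cu+ st e+ and cu st+ e, are the double crossovers. Comparing them with the parentals, only the cu allele has switched, so cu is the middle locus and the order is e – cu – st.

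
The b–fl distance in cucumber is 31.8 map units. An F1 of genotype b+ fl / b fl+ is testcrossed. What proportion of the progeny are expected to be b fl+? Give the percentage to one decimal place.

A map distance of 31.8 map units corresponds to a recombination frequency of 0.318.
The F1 is b+ fl / b fl+, so b fl+ is a parental gamete class with expected frequency (1 − r)/2 = 0.682/2 = 0.3410.
That is 0.3410 = 34.1% of the progeny.

34.1%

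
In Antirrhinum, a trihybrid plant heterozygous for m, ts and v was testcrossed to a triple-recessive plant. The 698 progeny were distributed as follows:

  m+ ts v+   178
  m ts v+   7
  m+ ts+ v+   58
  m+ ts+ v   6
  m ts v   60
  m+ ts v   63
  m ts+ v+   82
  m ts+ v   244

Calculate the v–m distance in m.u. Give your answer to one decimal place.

22.6 m.u.

The two most frequent reciprocal classes, m ts+ v and m+ ts v+, are the parental types, so the F1 was m ts+ v / m+ ts v+.
The two rarest classes, m+ ts+ v and m ts v+, are the double crossovers. Comparing them with the parentals, only the m allele has switched, so m is the middle locus and the order is v – m – ts.
Crossovers in the v–m interval produce the single-crossover classes m ts+ v+ and m+ ts v (82 + 63 = 145) plus the double crossovers (13).
RF(v–m) = (145 + 13) / 698 = 158/698 = 0.2264 → 22.6 m.u.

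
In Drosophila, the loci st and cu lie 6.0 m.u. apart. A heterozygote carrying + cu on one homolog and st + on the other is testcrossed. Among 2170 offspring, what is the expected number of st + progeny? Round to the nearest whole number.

A map distance of 6.0 m.u. corresponds to a recombination frequency of 0.060.
The F1 is + cu / st +, so st + is a parental gamete class with expected frequency (1 − r)/2 = 0.940/2 = 0.4700.
Expected number = 0.4700 × 2170 = 1019.90 ≈ 1020.

1020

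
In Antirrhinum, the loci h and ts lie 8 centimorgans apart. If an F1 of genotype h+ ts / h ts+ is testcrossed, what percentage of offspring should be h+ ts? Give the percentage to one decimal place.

A map distance of 8 centimorgans corresponds to a recombination frequency of 0.080.
The F1 is h+ ts / h ts+, so h+ ts is a parental gamete class with expected frequency (1 − r)/2 = 0.920/2 = 0.4600.
That is 0.4600 = 46.0% of the progeny.

46.0%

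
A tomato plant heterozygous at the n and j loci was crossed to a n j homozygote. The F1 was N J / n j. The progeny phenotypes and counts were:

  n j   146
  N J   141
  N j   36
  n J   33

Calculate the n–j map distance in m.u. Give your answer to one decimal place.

19.4 m.u.

The recombinant classes are N j and n J: 36 + 33 = 69.
Recombination frequency = 69/356 = 0.1938 ≈ 19.4%, i.e. 19.4 m.u.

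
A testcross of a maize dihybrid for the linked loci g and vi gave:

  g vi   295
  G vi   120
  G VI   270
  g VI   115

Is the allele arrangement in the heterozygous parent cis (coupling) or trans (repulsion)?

The two most frequent classes are G VI (270) and g vi (295); these are the parental (non-recombinant) types.
So the F1 carried G VI on one chromosome and g vi on the other — the recessive alleles are on the same chromosome (cis / coupling).

cis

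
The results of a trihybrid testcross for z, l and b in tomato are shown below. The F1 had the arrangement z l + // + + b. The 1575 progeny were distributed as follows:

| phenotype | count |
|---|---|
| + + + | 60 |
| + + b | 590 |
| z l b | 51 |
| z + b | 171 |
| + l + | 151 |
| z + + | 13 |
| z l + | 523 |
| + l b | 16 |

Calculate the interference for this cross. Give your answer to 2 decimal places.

The two rarest classes, z + + and + l b, are the double crossovers. Comparing them with the parentals, only the l allele has switched, so l is the middle locus and the order is z – l – b.
z–l: (322 + 29)/1575 = 0.2229; l–b: (111 + 29)/1575 = 0.0889.
Expected DCO frequency = 0.2229 × 0.0889 ≈ 0.01982; observed = 29/1575 ≈ 0.01841.
Coefficient of coincidence = 0.01841/0.01982 ≈ 0.93; interference = 1 − 0.93 = 0.07.

0.07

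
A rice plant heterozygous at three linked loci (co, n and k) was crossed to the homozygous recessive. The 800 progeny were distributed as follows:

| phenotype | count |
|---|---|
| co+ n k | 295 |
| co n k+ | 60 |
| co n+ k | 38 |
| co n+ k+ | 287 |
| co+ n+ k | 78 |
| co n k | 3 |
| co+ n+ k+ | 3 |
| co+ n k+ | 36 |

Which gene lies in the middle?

co

The two most frequent reciprocal classes, co n+ k+ and co+ n k, are the parental types, so the F1 was co n+ k+ / co+ n k.
The two rarest classes, co+ n+ k+ and co n k, are the double crossovers. Comparing them with the parentals, only the co allele has switched, so co is the middle locus and the order is n – co – k.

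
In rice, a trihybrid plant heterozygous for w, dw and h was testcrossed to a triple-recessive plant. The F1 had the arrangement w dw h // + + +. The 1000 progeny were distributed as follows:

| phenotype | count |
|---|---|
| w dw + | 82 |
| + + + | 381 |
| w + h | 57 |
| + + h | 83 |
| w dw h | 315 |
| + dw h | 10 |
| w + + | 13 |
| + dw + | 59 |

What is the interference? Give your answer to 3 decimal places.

0.120

The two rarest classes, + dw h and w + +, are the double crossovers. Comparing them with the parentals, only the w allele has switched, so w is the middle locus and the order is dw – w – h.
dw–w: (116 + 23)/1000 = 0.1390; w–h: (165 + 23)/1000 = 0.1880.
Expected DCO frequency = 0.1390 × 0.1880 ≈ 0.02613; observed = 23/1000 ≈ 0.02300.
Coefficient of coincidence = 0.02300/0.02613 ≈ 0.880; interference = 1 − 0.880 = 0.120.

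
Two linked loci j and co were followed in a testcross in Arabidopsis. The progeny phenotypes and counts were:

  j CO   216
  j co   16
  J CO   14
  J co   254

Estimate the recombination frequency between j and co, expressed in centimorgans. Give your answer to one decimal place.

The two most frequent classes, J co (254) and j CO (216), are the parental types, so the F1 was J co / j CO.
The recombinant classes are J CO and j co: 14 + 16 = 30.
Recombination frequency = 30/500 = 0.0600 ≈ 6.0%, i.e. 6.0 centimorgans.

6.0 centimorgans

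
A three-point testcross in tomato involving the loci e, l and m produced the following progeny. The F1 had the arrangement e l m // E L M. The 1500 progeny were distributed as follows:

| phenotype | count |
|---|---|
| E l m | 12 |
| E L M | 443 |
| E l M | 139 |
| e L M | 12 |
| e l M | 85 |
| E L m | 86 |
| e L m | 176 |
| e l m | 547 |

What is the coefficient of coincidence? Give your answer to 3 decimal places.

The two rarest classes, E l m and e L M, are the double crossovers. Comparing them with the parentals, only the e allele has switched, so e is the middle locus and the order is m – e – l.
m–e: (171 + 24)/1500 = 0.1300; e–l: (315 + 24)/1500 = 0.2260.
Expected DCO frequency = 0.1300 × 0.2260 ≈ 0.02938; observed = 24/1500 ≈ 0.01600.
Coefficient of coincidence = 0.01600/0.02938 ≈ 0.545.

0.545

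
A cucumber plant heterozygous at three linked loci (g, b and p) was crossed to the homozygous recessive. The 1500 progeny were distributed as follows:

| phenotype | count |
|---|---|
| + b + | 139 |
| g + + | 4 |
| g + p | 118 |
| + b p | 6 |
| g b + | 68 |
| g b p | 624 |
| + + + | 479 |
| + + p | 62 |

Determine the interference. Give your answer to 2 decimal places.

0.60

The two most frequent reciprocal classes, + + + and g b p, are the parental types, so the F1 was + + + / g b p.
The two rarest classes, g + + and + b p, are the double crossovers. Comparing them with the parentals, only the g allele has switched, so g is the middle locus and the order is p – g – b.
p–g: (130 + 10)/1500 = 0.0933; g–b: (257 + 10)/1500 = 0.1780.
Expected DCO frequency = 0.0933 × 0.1780 ≈ 0.01661; observed = 10/1500 ≈ 0.00667.
Coefficient of coincidence = 0.00667/0.01661 ≈ 0.40; interference = 1 − 0.40 = 0.60.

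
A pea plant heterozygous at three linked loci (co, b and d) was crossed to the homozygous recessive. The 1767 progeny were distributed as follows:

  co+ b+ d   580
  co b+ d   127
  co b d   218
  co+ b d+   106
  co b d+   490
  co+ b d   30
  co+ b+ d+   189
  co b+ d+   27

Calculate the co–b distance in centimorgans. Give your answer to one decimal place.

16.4 centimorgans

The two most frequent reciprocal classes, co+ b+ d and co b d+, are the parental types, so the F1 was co+ b+ d / co b d+.
The two rarest classes, co+ b d and co b+ d+, are the double crossovers. Comparing them with the parentals, only the b allele has switched, so b is the middle locus and the order is co – b – d.
Crossovers in the co–b interval produce the single-crossover classes co b+ d and co+ b d+ (127 + 106 = 233) plus the double crossovers (57).
RF(co–b) = (233 + 57) / 1767 = 290/1767 = 0.1641 → 16.4 centimorgans.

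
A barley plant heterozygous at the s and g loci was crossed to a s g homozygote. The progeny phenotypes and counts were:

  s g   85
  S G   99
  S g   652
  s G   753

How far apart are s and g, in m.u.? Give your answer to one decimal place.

11.6 m.u.

The two most frequent classes, S g (652) and s G (753), are the parental types, so the F1 was S g / s G.
The recombinant classes are S G and s g: 99 + 85 = 184.
Recombination frequency = 184/1589 = 0.1158 ≈ 11.6%, i.e. 11.6 m.u.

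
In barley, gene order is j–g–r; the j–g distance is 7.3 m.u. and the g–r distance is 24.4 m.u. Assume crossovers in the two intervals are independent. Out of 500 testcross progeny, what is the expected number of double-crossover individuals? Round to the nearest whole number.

9

Map distances give recombination frequencies of 0.073 and 0.244 for the two intervals.
With no interference, expected double-crossover frequency = 0.073 × 0.244 = 0.01781.
Expected number = 0.01781 × 500 = 8.91 ≈ 9.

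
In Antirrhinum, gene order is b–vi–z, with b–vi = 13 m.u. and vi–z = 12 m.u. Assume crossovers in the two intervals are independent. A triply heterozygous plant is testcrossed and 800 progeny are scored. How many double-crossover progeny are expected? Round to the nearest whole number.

12

Map distances give recombination frequencies of 0.130 and 0.120 for the two intervals.
With no interference, expected double-crossover frequency = 0.130 × 0.120 = 0.01560.
Expected number = 0.01560 × 800 = 12.48 ≈ 12.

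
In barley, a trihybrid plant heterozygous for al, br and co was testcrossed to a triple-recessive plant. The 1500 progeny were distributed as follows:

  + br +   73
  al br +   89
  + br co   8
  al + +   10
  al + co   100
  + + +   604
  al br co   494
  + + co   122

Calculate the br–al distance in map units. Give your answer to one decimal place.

12.7 map units

The two most frequent reciprocal classes, + + + and al br co, are the parental types, so the F1 was + + + / al br co.
The two rarest classes, al + + and + br co, are the double crossovers. Comparing them with the parentals, only the al allele has switched, so al is the middle locus and the order is br – al – co.
Crossovers in the br–al interval produce the single-crossover classes + br + and al + co (73 + 100 = 173) plus the double crossovers (18).
RF(br–al) = (173 + 18) / 1500 = 191/1500 = 0.1273 → 12.7 map units.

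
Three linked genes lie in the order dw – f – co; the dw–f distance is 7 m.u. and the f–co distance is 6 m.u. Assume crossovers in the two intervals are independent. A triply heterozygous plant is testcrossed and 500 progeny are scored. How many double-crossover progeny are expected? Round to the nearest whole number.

Map distances give recombination frequencies of 0.070 and 0.060 for the two intervals.
With no interference, expected double-crossover frequency = 0.070 × 0.060 = 0.00420.
Expected number = 0.00420 × 500 = 2.10 ≈ 2.

2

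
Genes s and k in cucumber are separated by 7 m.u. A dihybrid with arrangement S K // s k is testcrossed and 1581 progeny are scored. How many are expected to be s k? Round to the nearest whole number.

735

A map distance of 7 m.u. corresponds to a recombination frequency of 0.070.
The F1 is S K / s k, so s k is a parental gamete class with expected frequency (1 − r)/2 = 0.930/2 = 0.4650.
Expected number = 0.4650 × 1581 = 735.16 ≈ 735.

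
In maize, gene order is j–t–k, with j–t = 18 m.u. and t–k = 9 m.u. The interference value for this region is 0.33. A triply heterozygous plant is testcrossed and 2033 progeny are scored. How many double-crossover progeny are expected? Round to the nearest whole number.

22

Map distances give recombination frequencies of 0.180 and 0.090 for the two intervals.
With interference 0.33 (so coincidence = 0.67), expected double-crossover frequency = 0.180 × 0.090 × 0.67 = 0.01085.
Expected number = 0.01085 × 2033 = 22.07 ≈ 22.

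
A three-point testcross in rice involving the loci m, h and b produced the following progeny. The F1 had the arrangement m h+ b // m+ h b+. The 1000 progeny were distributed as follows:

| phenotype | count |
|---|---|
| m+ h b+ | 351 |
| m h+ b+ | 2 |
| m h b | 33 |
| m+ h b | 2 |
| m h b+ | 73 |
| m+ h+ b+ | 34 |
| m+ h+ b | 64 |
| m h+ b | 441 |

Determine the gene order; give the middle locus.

The two rarest classes, m h+ b+ and m+ h b, are the double crossovers. Comparing them with the parentals, only the b allele has switched, so b is the middle locus and the order is h – b – m.

b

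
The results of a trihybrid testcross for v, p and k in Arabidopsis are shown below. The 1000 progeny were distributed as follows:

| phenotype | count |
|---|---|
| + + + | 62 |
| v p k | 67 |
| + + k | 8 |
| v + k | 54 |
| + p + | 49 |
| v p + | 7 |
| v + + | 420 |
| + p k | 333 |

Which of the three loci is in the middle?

The two most frequent reciprocal classes, + p k and v + +, are the parental types, so the F1 was + p k / v + +.
The two rarest classes, + + k and v p +, are the double crossovers. Comparing them with the parentals, only the p allele has switched, so p is the middle locus and the order is k – p – v.

p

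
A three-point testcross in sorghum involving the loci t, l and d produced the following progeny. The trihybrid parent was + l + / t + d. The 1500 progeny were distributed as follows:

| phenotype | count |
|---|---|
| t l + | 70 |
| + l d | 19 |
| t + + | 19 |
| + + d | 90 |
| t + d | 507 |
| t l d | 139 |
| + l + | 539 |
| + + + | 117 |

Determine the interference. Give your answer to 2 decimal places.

0.02

The two rarest classes, + l d and t + +, are the double crossovers. Comparing them with the parentals, only the d allele has switched, so d is the middle locus and the order is t – d – l.
t–d: (160 + 38)/1500 = 0.1320; d–l: (256 + 38)/1500 = 0.1960.
Expected DCO frequency = 0.1320 × 0.1960 ≈ 0.02587; observed = 38/1500 ≈ 0.02533.
Coefficient of coincidence = 0.02533/0.02587 ≈ 0.98; interference = 1 − 0.98 = 0.02.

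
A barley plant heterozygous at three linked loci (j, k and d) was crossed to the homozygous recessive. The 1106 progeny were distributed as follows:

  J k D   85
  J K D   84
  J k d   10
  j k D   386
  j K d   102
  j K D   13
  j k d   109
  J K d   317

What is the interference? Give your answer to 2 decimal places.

The two most frequent reciprocal classes, J K d and j k D, are the parental types, so the F1 was J K d / j k D.
The two rarest classes, J k d and j K D, are the double crossovers. Comparing them with the parentals, only the k allele has switched, so k is the middle locus and the order is j – k – d.
j–k: (187 + 23)/1106 = 0.1899; k–d: (193 + 23)/1106 = 0.1953.
Expected DCO frequency = 0.1899 × 0.1953 ≈ 0.03709; observed = 23/1106 ≈ 0.02080.
Coefficient of coincidence = 0.02080/0.03709 ≈ 0.56; interference = 1 − 0.56 = 0.44.

0.44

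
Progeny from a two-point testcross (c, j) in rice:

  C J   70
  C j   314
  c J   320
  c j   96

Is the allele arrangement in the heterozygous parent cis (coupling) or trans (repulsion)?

trans

The two most frequent classes are C j (314) and c J (320); these are the parental (non-recombinant) types.
So the F1 carried C j on one chromosome and c J on the other — the recessive alleles are on opposite chromosomes (trans / repulsion).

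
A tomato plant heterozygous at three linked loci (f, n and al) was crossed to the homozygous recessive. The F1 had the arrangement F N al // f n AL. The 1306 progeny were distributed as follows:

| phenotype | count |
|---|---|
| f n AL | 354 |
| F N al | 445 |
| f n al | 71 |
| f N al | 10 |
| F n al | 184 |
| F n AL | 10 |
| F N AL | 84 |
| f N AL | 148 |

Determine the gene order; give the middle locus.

f

The two rarest classes, f N al and F n AL, are the double crossovers. Comparing them with the parentals, only the f allele has switched, so f is the middle locus and the order is n – f – al.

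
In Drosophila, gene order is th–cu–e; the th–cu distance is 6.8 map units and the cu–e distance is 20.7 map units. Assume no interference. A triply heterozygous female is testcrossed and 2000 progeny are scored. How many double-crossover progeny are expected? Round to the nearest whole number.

Map distances give recombination frequencies of 0.068 and 0.207 for the two intervals.
With no interference, expected double-crossover frequency = 0.068 × 0.207 = 0.01408.
Expected number = 0.01408 × 2000 = 28.15 ≈ 28.

28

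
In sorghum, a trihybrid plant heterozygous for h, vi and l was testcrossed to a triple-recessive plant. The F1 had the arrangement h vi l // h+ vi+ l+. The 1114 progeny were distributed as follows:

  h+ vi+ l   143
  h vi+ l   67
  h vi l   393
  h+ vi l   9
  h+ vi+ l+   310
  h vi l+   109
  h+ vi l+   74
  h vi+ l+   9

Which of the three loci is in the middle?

h

The two rarest classes, h+ vi l and h vi+ l+, are the double crossovers. Comparing them with the parentals, only the h allele has switched, so h is the middle locus and the order is l – h – vi.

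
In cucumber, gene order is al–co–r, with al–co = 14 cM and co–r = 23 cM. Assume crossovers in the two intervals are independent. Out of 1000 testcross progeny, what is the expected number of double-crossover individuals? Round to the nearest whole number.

Map distances give recombination frequencies of 0.140 and 0.230 for the two intervals.
With no interference, expected double-crossover frequency = 0.140 × 0.230 = 0.03220.
Expected number = 0.03220 × 1000 = 32.20 ≈ 32.

32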